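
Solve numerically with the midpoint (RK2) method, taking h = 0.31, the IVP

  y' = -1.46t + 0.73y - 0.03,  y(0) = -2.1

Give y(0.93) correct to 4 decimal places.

Midpoint: k1 = f(t_n, y_n); k2 = f(t_n + h/2, y_n + (h/2)·k1); y_{n+1} = y_n + h·k2.
t=0.000000, y=-2.100000:
  k1 = f(0.000000, -2.100000) = -1.563000
  k2 = f(0.155000, -2.342265) = -1.966153
  y ← -2.100000 + 0.31·(-1.966153) = -2.709508
t=0.310000, y=-2.709508:
  k1 = f(0.310000, -2.709508) = -2.460541
  k2 = f(0.465000, -3.090891) = -2.965251
  y ← -2.709508 + 0.31·(-2.965251) = -3.628735
t=0.620000, y=-3.628735:
  k1 = f(0.620000, -3.628735) = -3.584177
  k2 = f(0.775000, -4.184283) = -4.216026
  y ← -3.628735 + 0.31·(-4.216026) = -4.935703
y(0.93) ≈ -4.9357

-4.9357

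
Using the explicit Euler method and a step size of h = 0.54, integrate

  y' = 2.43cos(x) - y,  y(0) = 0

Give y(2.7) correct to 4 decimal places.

-0.4597

Euler: y_{n+1} = y_n + h·f(x_n, y_n).
x=0.000000, y=0.000000: f=2.430000 → y ← 0.000000 + 0.54·2.430000 = 1.312200
x=0.540000, y=1.312200: f=0.772032 → y ← 1.312200 + 0.54·0.772032 = 1.729097
x=1.080000, y=1.729097: f=-0.583769 → y ← 1.729097 + 0.54·(-0.583769) = 1.413862
x=1.620000, y=1.413862: f=-1.533379 → y ← 1.413862 + 0.54·(-1.533379) = 0.585837
x=2.160000, y=0.585837: f=-1.936186 → y ← 0.585837 + 0.54·(-1.936186) = -0.459703
y(2.7) ≈ -0.4597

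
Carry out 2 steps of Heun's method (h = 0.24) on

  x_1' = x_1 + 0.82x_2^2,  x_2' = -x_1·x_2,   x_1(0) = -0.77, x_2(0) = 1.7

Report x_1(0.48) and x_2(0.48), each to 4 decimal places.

0.5943, 1.8873

Heun on (x_1,x_2): k1 = f(t_n, state_n); k2 = f(t_n + h, state_n + h·k1); state_{n+1} = state_n + (h/2)·(k1 + k2).
0.000000: (-0.770000, 1.700000)
  k1 = (1.599800, 1.309000)
  predictor → (-0.386048, 2.014160)
  k2 = (2.940561, 0.777562)
  → (-0.225157, 1.950387)
0.240000: (-0.225157, 1.950387)
  k1 = (2.894133, 0.439143)
  predictor → (0.469435, 2.055782)
  k2 = (3.934951, -0.965056)
  → (0.594333, 1.887278)
(x_1(0.48), x_2(0.48)) ≈ (0.5943, 1.8873)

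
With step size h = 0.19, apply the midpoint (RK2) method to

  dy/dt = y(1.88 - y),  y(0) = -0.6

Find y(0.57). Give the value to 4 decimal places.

-3.4924

Midpoint: k1 = f(t_n, y_n); k2 = f(t_n + h/2, y_n + (h/2)·k1); y_{n+1} = y_n + h·k2.
t=0.000000, y=-0.600000:
  k1 = f(0.000000, -0.600000) = -1.488000
  k2 = f(0.095000, -0.741360) = -1.943371
  y ← -0.600000 + 0.19·(-1.943371) = -0.969241
t=0.190000, y=-0.969241:
  k1 = f(0.190000, -0.969241) = -2.761600
  k2 = f(0.285000, -1.231593) = -3.832214
  y ← -0.969241 + 0.19·(-3.832214) = -1.697361
t=0.380000, y=-1.697361:
  k1 = f(0.380000, -1.697361) = -6.072074
  k2 = f(0.475000, -2.274208) = -9.447535
  y ← -1.697361 + 0.19·(-9.447535) = -3.492393
y(0.57) ≈ -3.4924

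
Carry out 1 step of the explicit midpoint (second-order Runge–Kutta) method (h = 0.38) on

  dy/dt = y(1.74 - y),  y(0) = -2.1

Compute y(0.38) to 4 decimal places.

-9.5148

Midpoint: k1 = f(t_n, y_n); k2 = f(t_n + h/2, y_n + (h/2)·k1); y_{n+1} = y_n + h·k2.
t=0.000000, y=-2.100000:
  k1 = f(0.000000, -2.100000) = -8.064000
  k2 = f(0.190000, -3.632160) = -19.512545
  y ← -2.100000 + 0.38·(-19.512545) = -9.514767
y(0.38) ≈ -9.5148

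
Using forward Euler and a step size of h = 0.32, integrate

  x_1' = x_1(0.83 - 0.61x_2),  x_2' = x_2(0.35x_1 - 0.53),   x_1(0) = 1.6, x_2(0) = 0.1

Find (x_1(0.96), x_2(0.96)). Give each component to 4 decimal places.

Euler on (x_1,x_2): x_1_{n+1} = x_1_n + h·x_1', x_2_{n+1} = x_2_n + h·x_2'.
0.000000: (1.600000, 0.100000); f=(1.230400, 0.003000) → (1.993728, 0.100960)
0.320000: (1.993728, 0.100960); f=(1.532009, 0.016942) → (2.483971, 0.106381)
0.640000: (2.483971, 0.106381); f=(1.900505, 0.036105) → (3.092132, 0.117935)
(x_1(0.96), x_2(0.96)) ≈ (3.0921, 0.1179)

3.0921, 0.1179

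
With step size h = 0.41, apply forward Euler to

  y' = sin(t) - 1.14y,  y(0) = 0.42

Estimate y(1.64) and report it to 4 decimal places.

0.6262

Euler: y_{n+1} = y_n + h·f(t_n, y_n).
t=0.000000, y=0.420000: f=-0.478800 → y ← 0.420000 + 0.41·(-0.478800) = 0.223692
t=0.410000, y=0.223692: f=0.143600 → y ← 0.223692 + 0.41·0.143600 = 0.282568
t=0.820000, y=0.282568: f=0.409018 → y ← 0.282568 + 0.41·0.409018 = 0.450266
t=1.230000, y=0.450266: f=0.429186 → y ← 0.450266 + 0.41·0.429186 = 0.626232
y(1.64) ≈ 0.6262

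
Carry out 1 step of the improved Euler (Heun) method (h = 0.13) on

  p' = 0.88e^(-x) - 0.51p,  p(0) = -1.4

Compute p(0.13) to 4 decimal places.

Heun: k1 = f(x_n, p_n); k2 = f(x_n + h, p_n + h·k1); p_{n+1} = p_n + (h/2)·(k1 + k2).
x=0.000000, p=-1.400000:
  k1 = f(0.000000, -1.400000) = 1.594000
  k2 = f(0.130000, -1.192780) = 1.381042
  p ← -1.400000 + (0.13/2)·(1.594000 + 1.381042) = -1.206622
p(0.13) ≈ -1.2066

-1.2066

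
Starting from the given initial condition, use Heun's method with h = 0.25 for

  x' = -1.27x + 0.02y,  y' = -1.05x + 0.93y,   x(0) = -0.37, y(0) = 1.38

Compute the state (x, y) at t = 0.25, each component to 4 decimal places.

Heun on (x,y): k1 = f(t_n, state_n); k2 = f(t_n + h, state_n + h·k1); state_{n+1} = state_n + (h/2)·(k1 + k2).
0.000000: (-0.370000, 1.380000)
  k1 = (0.497500, 1.671900)
  predictor → (-0.245625, 1.797975)
  k2 = (0.347903, 1.930023)
  → (-0.264325, 1.830240)
(x(0.25), y(0.25)) ≈ (-0.2643, 1.8302)

-0.2643, 1.8302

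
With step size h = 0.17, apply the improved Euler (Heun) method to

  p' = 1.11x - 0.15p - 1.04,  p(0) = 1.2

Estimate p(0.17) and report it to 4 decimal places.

Heun: k1 = f(x_n, p_n); k2 = f(x_n + h, p_n + h·k1); p_{n+1} = p_n + (h/2)·(k1 + k2).
x=0.000000, p=1.200000:
  k1 = f(0.000000, 1.200000) = -1.220000
  k2 = f(0.170000, 0.992600) = -1.000190
  p ← 1.200000 + (0.17/2)·(-1.220000 + (-1.000190)) = 1.011284
p(0.17) ≈ 1.0113

1.0113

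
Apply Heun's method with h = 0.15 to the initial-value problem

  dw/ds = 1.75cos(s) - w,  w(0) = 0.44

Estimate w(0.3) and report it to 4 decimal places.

Heun: k1 = f(s_n, w_n); k2 = f(s_n + h, w_n + h·k1); w_{n+1} = w_n + (h/2)·(k1 + k2).
s=0.000000, w=0.440000:
  k1 = f(0.000000, 0.440000) = 1.310000
  k2 = f(0.150000, 0.636500) = 1.093849
  w ← 0.440000 + (0.15/2)·(1.310000 + 1.093849) = 0.620289
s=0.150000, w=0.620289:
  k1 = f(0.150000, 0.620289) = 1.110061
  k2 = f(0.300000, 0.786798) = 0.885041
  w ← 0.620289 + (0.15/2)·(1.110061 + 0.885041) = 0.769921
w(0.3) ≈ 0.7699

0.7699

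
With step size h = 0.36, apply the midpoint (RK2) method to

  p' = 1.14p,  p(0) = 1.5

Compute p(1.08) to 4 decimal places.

5.0082

Midpoint: k1 = f(s_n, p_n); k2 = f(s_n + h/2, p_n + (h/2)·k1); p_{n+1} = p_n + h·k2.
s=0.000000, p=1.500000:
  k1 = f(0.000000, 1.500000) = 1.710000
  k2 = f(0.180000, 1.807800) = 2.060892
  p ← 1.500000 + 0.36·2.060892 = 2.241921
s=0.360000, p=2.241921:
  k1 = f(0.360000, 2.241921) = 2.555790
  k2 = f(0.540000, 2.701963) = 3.080238
  p ← 2.241921 + 0.36·3.080238 = 3.350807
s=0.720000, p=3.350807:
  k1 = f(0.720000, 3.350807) = 3.819920
  k2 = f(0.900000, 4.038392) = 4.603767
  p ← 3.350807 + 0.36·4.603767 = 5.008163
p(1.08) ≈ 5.0082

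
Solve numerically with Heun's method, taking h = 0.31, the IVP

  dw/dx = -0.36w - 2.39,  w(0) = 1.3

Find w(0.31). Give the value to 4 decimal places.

Heun: k1 = f(x_n, w_n); k2 = f(x_n + h, w_n + h·k1); w_{n+1} = w_n + (h/2)·(k1 + k2).
x=0.000000, w=1.300000:
  k1 = f(0.000000, 1.300000) = -2.858000
  k2 = f(0.310000, 0.414020) = -2.539047
  w ← 1.300000 + (0.31/2)·(-2.858000 + (-2.539047)) = 0.463458
w(0.31) ≈ 0.4635

0.4635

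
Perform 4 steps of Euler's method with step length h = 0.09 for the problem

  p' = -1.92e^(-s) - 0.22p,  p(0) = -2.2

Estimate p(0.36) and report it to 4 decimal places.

-2.6187

Euler: p_{n+1} = p_n + h·f(s_n, p_n).
s=0.000000, p=-2.200000: f=-1.436000 → p ← -2.200000 + 0.09·(-1.436000) = -2.329240
s=0.090000, p=-2.329240: f=-1.242315 → p ← -2.329240 + 0.09·(-1.242315) = -2.441048
s=0.180000, p=-2.441048: f=-1.066688 → p ← -2.441048 + 0.09·(-1.066688) = -2.537050
s=0.270000, p=-2.537050: f=-0.907538 → p ← -2.537050 + 0.09·(-0.907538) = -2.618729
p(0.36) ≈ -2.6187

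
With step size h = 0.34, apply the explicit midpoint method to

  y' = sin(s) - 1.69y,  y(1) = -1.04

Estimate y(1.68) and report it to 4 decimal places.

0.0180

Midpoint: k1 = f(s_n, y_n); k2 = f(s_n + h/2, y_n + (h/2)·k1); y_{n+1} = y_n + h·k2.
s=1.000000, y=-1.040000:
  k1 = f(1.000000, -1.040000) = 2.599071
  k2 = f(1.170000, -0.598158) = 1.931638
  y ← -1.040000 + 0.34·1.931638 = -0.383243
s=1.340000, y=-0.383243:
  k1 = f(1.340000, -0.383243) = 1.621166
  k2 = f(1.510000, -0.107645) = 1.180073
  y ← -0.383243 + 0.34·1.180073 = 0.017981
y(1.68) ≈ 0.0180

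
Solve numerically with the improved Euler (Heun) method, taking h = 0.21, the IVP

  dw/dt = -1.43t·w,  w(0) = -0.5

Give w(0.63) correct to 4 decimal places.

Heun: k1 = f(t_n, w_n); k2 = f(t_n + h, w_n + h·k1); w_{n+1} = w_n + (h/2)·(k1 + k2).
t=0.000000, w=-0.500000:
  k1 = f(0.000000, -0.500000) = 0.000000
  k2 = f(0.210000, -0.500000) = 0.150150
  w ← -0.500000 + (0.21/2)·(0.000000 + 0.150150) = -0.484234
t=0.210000, w=-0.484234:
  k1 = f(0.210000, -0.484234) = 0.145416
  k2 = f(0.420000, -0.453697) = 0.272490
  w ← -0.484234 + (0.21/2)·(0.145416 + 0.272490) = -0.440354
t=0.420000, w=-0.440354:
  k1 = f(0.420000, -0.440354) = 0.264477
  k2 = f(0.630000, -0.384814) = 0.346679
  w ← -0.440354 + (0.21/2)·(0.264477 + 0.346679) = -0.376183
w(0.63) ≈ -0.3762

-0.3762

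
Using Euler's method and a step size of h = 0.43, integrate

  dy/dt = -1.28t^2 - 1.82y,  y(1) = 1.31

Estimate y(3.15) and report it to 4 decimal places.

Euler: y_{n+1} = y_n + h·f(t_n, y_n).
t=1.000000, y=1.310000: f=-3.664200 → y ← 1.310000 + 0.43·(-3.664200) = -0.265606
t=1.430000, y=-0.265606: f=-2.134069 → y ← -0.265606 + 0.43·(-2.134069) = -1.183256
t=1.860000, y=-1.183256: f=-2.274763 → y ← -1.183256 + 0.43·(-2.274763) = -2.161404
t=2.290000, y=-2.161404: f=-2.778693 → y ← -2.161404 + 0.43·(-2.778693) = -3.356242
t=2.720000, y=-3.356242: f=-3.361592 → y ← -3.356242 + 0.43·(-3.361592) = -4.801726
y(3.15) ≈ -4.8017

-4.8017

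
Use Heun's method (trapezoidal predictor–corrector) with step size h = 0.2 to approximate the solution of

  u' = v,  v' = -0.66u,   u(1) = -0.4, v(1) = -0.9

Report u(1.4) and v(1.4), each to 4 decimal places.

-0.7342, -0.7484

Heun on (u,v): k1 = f(x_n, state_n); k2 = f(x_n + h, state_n + h·k1); state_{n+1} = state_n + (h/2)·(k1 + k2).
1.000000: (-0.400000, -0.900000)
  k1 = (-0.900000, 0.264000)
  predictor → (-0.580000, -0.847200)
  k2 = (-0.847200, 0.382800)
  → (-0.574720, -0.835320)
1.200000: (-0.574720, -0.835320)
  k1 = (-0.835320, 0.379315)
  predictor → (-0.741784, -0.759457)
  k2 = (-0.759457, 0.489577)
  → (-0.734198, -0.748431)
(u(1.4), v(1.4)) ≈ (-0.7342, -0.7484)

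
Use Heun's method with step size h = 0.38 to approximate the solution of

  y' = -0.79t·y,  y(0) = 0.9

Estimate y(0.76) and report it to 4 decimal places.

Heun: k1 = f(t_n, y_n); k2 = f(t_n + h, y_n + h·k1); y_{n+1} = y_n + (h/2)·(k1 + k2).
t=0.000000, y=0.900000:
  k1 = f(0.000000, 0.900000) = 0.000000
  k2 = f(0.380000, 0.900000) = -0.270180
  y ← 0.900000 + (0.38/2)·(0.000000 + (-0.270180)) = 0.848666
t=0.380000, y=0.848666:
  k1 = f(0.380000, 0.848666) = -0.254769
  k2 = f(0.760000, 0.751853) = -0.451413
  y ← 0.848666 + (0.38/2)·(-0.254769 + (-0.451413)) = 0.714491
y(0.76) ≈ 0.7145

0.7145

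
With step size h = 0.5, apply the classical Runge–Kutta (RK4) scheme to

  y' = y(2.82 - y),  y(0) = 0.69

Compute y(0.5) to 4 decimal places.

RK4: k1 = f(x_n, y_n); k2 = f(x_n + h/2, y_n + (h/2)·k1); k3 = f(x_n + h/2, y_n + (h/2)·k2); k4 = f(x_n + h, y_n + h·k3); y_{n+1} = y_n + (h/6)·(k1 + 2k2 + 2k3 + k4).
x=0.000000, y=0.690000:
  k1 = f(0.000000, 0.690000) = 1.469700
  k2 = f(0.250000, 1.057425) = 1.863791
  k3 = f(0.250000, 1.155948) = 1.923557
  k4 = f(0.500000, 1.651779) = 1.929643
  y ← 0.690000 + (0.5/6)·(k1 + 2k2 + 2k3 + k4) = 1.604503
y(0.5) ≈ 1.6045

1.6045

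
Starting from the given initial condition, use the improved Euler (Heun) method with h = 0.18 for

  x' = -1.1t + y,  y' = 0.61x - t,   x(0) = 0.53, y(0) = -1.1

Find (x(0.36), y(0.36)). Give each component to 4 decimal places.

0.0738, -1.0949

Heun on (x,y): k1 = f(t_n, state_n); k2 = f(t_n + h, state_n + h·k1); state_{n+1} = state_n + (h/2)·(k1 + k2).
0.000000: (0.530000, -1.100000)
  k1 = (-1.100000, 0.323300)
  predictor → (0.332000, -1.041806)
  k2 = (-1.239806, 0.022520)
  → (0.319417, -1.068876)
0.180000: (0.319417, -1.068876)
  k1 = (-1.266876, 0.014845)
  predictor → (0.091380, -1.066204)
  k2 = (-1.462204, -0.304258)
  → (0.073800, -1.094923)
(x(0.36), y(0.36)) ≈ (0.0738, -1.0949)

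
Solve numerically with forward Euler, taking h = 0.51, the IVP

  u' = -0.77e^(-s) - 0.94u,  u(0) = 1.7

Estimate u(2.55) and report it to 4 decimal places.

Euler: u_{n+1} = u_n + h·f(s_n, u_n).
s=0.000000, u=1.700000: f=-2.368000 → u ← 1.700000 + 0.51·(-2.368000) = 0.492320
s=0.510000, u=0.492320: f=-0.925162 → u ← 0.492320 + 0.51·(-0.925162) = 0.020487
s=1.020000, u=0.020487: f=-0.296916 → u ← 0.020487 + 0.51·(-0.296916) = -0.130940
s=1.530000, u=-0.130940: f=-0.043649 → u ← -0.130940 + 0.51·(-0.043649) = -0.153201
s=2.040000, u=-0.153201: f=0.043887 → u ← -0.153201 + 0.51·0.043887 = -0.130819
u(2.55) ≈ -0.1308

-0.1308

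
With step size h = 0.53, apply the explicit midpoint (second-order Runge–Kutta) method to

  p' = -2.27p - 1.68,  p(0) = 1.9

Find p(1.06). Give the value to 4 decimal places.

Midpoint: k1 = f(t_n, p_n); k2 = f(t_n + h/2, p_n + (h/2)·k1); p_{n+1} = p_n + h·k2.
t=0.000000, p=1.900000:
  k1 = f(0.000000, 1.900000) = -5.993000
  k2 = f(0.265000, 0.311855) = -2.387911
  p ← 1.900000 + 0.53·(-2.387911) = 0.634407
t=0.530000, p=0.634407:
  k1 = f(0.530000, 0.634407) = -3.120104
  k2 = f(0.795000, -0.192420) = -1.243206
  p ← 0.634407 + 0.53·(-1.243206) = -0.024492
p(1.06) ≈ -0.0245

-0.0245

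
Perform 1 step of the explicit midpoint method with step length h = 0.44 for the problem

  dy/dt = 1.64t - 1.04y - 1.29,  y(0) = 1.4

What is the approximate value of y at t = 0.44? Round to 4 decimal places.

Midpoint: k1 = f(t_n, y_n); k2 = f(t_n + h/2, y_n + (h/2)·k1); y_{n+1} = y_n + h·k2.
t=0.000000, y=1.400000:
  k1 = f(0.000000, 1.400000) = -2.746000
  k2 = f(0.220000, 0.795880) = -1.756915
  y ← 1.400000 + 0.44·(-1.756915) = 0.626957
y(0.44) ≈ 0.6270

0.6270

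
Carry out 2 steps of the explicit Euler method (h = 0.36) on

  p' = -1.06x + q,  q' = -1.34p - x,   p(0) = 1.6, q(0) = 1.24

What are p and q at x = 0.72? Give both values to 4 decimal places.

Euler on (p,q): p_{n+1} = p_n + h·p', q_{n+1} = q_n + h·q'.
0.000000: (1.600000, 1.240000); f=(1.240000, -2.144000) → (2.046400, 0.468160)
0.360000: (2.046400, 0.468160); f=(0.086560, -3.102176) → (2.077562, -0.648623)
(p(0.72), q(0.72)) ≈ (2.0776, -0.6486)

2.0776, -0.6486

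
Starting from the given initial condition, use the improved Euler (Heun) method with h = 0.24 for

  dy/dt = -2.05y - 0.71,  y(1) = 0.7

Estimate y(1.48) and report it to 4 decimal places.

Heun: k1 = f(t_n, y_n); k2 = f(t_n + h, y_n + h·k1); y_{n+1} = y_n + (h/2)·(k1 + k2).
t=1.000000, y=0.700000:
  k1 = f(1.000000, 0.700000) = -2.145000
  k2 = f(1.240000, 0.185200) = -1.089660
  y ← 0.700000 + (0.24/2)·(-2.145000 + (-1.089660)) = 0.311841
t=1.240000, y=0.311841:
  k1 = f(1.240000, 0.311841) = -1.349274
  k2 = f(1.480000, -0.011985) = -0.685431
  y ← 0.311841 + (0.24/2)·(-1.349274 + (-0.685431)) = 0.067676
y(1.48) ≈ 0.0677

0.0677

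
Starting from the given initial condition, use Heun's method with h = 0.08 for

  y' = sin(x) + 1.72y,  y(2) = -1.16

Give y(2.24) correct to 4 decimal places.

Heun: k1 = f(x_n, y_n); k2 = f(x_n + h, y_n + h·k1); y_{n+1} = y_n + (h/2)·(k1 + k2).
x=2.000000, y=-1.160000:
  k1 = f(2.000000, -1.160000) = -1.085903
  k2 = f(2.080000, -1.246872) = -1.271487
  y ← -1.160000 + (0.08/2)·(-1.085903 + (-1.271487)) = -1.254296
x=2.080000, y=-1.254296:
  k1 = f(2.080000, -1.254296) = -1.284255
  k2 = f(2.160000, -1.357036) = -1.502719
  y ← -1.254296 + (0.08/2)·(-1.284255 + (-1.502719)) = -1.365775
x=2.160000, y=-1.365775:
  k1 = f(2.160000, -1.365775) = -1.517749
  k2 = f(2.240000, -1.487194) = -1.773659
  y ← -1.365775 + (0.08/2)·(-1.517749 + (-1.773659)) = -1.497431
y(2.24) ≈ -1.4974

-1.4974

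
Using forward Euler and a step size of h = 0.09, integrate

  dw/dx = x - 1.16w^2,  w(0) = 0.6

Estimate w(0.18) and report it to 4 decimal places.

0.5375

Euler: w_{n+1} = w_n + h·f(x_n, w_n).
x=0.000000, w=0.600000: f=-0.417600 → w ← 0.600000 + 0.09·(-0.417600) = 0.562416
x=0.090000, w=0.562416: f=-0.276922 → w ← 0.562416 + 0.09·(-0.276922) = 0.537493
w(0.18) ≈ 0.5375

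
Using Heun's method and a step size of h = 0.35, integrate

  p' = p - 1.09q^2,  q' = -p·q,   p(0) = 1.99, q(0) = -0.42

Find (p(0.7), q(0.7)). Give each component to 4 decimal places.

3.8829, -0.1066

Heun on (p,q): k1 = f(x_n, state_n); k2 = f(x_n + h, state_n + h·k1); state_{n+1} = state_n + (h/2)·(k1 + k2).
0.000000: (1.990000, -0.420000)
  k1 = (1.797724, 0.835800)
  predictor → (2.619203, -0.127470)
  k2 = (2.601492, 0.333870)
  → (2.759863, -0.215308)
0.350000: (2.759863, -0.215308)
  k1 = (2.709333, 0.594220)
  predictor → (3.708130, -0.007331)
  k2 = (3.708071, 0.027184)
  → (3.882909, -0.106562)
(p(0.7), q(0.7)) ≈ (3.8829, -0.1066)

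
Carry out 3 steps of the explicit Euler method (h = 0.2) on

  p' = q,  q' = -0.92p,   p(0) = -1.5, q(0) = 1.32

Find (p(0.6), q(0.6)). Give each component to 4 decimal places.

Euler on (p,q): p_{n+1} = p_n + h·p', q_{n+1} = q_n + h·q'.
0.000000: (-1.500000, 1.320000); f=(1.320000, 1.380000) → (-1.236000, 1.596000)
0.200000: (-1.236000, 1.596000); f=(1.596000, 1.137120) → (-0.916800, 1.823424)
0.400000: (-0.916800, 1.823424); f=(1.823424, 0.843456) → (-0.552115, 1.992115)
(p(0.6), q(0.6)) ≈ (-0.5521, 1.9921)

-0.5521, 1.9921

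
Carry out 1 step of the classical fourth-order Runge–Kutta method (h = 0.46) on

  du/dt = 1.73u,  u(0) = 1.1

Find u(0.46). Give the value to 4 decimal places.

RK4: k1 = f(t_n, u_n); k2 = f(t_n + h/2, u_n + (h/2)·k1); k3 = f(t_n + h/2, u_n + (h/2)·k2); k4 = f(t_n + h, u_n + h·k3); u_{n+1} = u_n + (h/6)·(k1 + 2k2 + 2k3 + k4).
t=0.000000, u=1.100000:
  k1 = f(0.000000, 1.100000) = 1.903000
  k2 = f(0.230000, 1.537690) = 2.660204
  k3 = f(0.230000, 1.711847) = 2.961495
  k4 = f(0.460000, 2.462288) = 4.259758
  u ← 1.100000 + (0.46/6)·(k1 + 2k2 + 2k3 + k4) = 2.434472
u(0.46) ≈ 2.4345

2.4345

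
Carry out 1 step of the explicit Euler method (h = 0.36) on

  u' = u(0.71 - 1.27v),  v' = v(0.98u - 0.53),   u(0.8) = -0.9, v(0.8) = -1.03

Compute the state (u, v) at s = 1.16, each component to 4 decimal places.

-1.5539, -0.5064

Euler on (u,v): u_{n+1} = u_n + h·u', v_{n+1} = v_n + h·v'.
0.800000: (-0.900000, -1.030000); f=(-1.816290, 1.454360) → (-1.553864, -0.506430)
(u(1.16), v(1.16)) ≈ (-1.5539, -0.5064)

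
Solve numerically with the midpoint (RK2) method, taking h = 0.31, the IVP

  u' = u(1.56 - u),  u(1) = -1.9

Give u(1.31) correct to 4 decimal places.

Midpoint: k1 = f(t_n, u_n); k2 = f(t_n + h/2, u_n + (h/2)·k1); u_{n+1} = u_n + h·k2.
t=1.000000, u=-1.900000:
  k1 = f(1.000000, -1.900000) = -6.574000
  k2 = f(1.155000, -2.918970) = -13.073979
  u ← -1.900000 + 0.31·(-13.073979) = -5.952934
u(1.31) ≈ -5.9529

-5.9529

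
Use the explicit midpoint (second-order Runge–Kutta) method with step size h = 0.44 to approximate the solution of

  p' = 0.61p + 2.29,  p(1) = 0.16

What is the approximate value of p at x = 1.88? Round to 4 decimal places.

Midpoint: k1 = f(x_n, p_n); k2 = f(x_n + h/2, p_n + (h/2)·k1); p_{n+1} = p_n + h·k2.
x=1.000000, p=0.160000:
  k1 = f(1.000000, 0.160000) = 2.387600
  k2 = f(1.220000, 0.685272) = 2.708016
  p ← 0.160000 + 0.44·2.708016 = 1.351527
x=1.440000, p=1.351527:
  k1 = f(1.440000, 1.351527) = 3.114431
  k2 = f(1.660000, 2.036702) = 3.532388
  p ← 1.351527 + 0.44·3.532388 = 2.905778
p(1.88) ≈ 2.9058

2.9058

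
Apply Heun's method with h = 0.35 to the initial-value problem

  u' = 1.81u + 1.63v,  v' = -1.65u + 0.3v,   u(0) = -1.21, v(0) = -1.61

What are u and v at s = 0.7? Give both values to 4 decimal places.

-5.9139, 2.0566

Heun on (u,v): k1 = f(s_n, state_n); k2 = f(s_n + h, state_n + h·k1); state_{n+1} = state_n + (h/2)·(k1 + k2).
0.000000: (-1.210000, -1.610000)
  k1 = (-4.814400, 1.513500)
  predictor → (-2.895040, -1.080275)
  k2 = (-7.000871, 4.452733)
  → (-3.277672, -0.565909)
0.350000: (-3.277672, -0.565909)
  k1 = (-6.855019, 5.238387)
  predictor → (-5.676929, 1.267526)
  k2 = (-8.209174, 9.747191)
  → (-5.913906, 2.056567)
(u(0.7), v(0.7)) ≈ (-5.9139, 2.0566)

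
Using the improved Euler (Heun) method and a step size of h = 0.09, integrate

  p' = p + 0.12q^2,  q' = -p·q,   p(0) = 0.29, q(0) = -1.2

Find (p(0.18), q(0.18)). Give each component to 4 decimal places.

0.3794, -1.1302

Heun on (p,q): k1 = f(s_n, state_n); k2 = f(s_n + h, state_n + h·k1); state_{n+1} = state_n + (h/2)·(k1 + k2).
0.000000: (0.290000, -1.200000)
  k1 = (0.462800, 0.348000)
  predictor → (0.331652, -1.168680)
  k2 = (0.495550, 0.387595)
  → (0.333126, -1.166898)
0.090000: (0.333126, -1.166898)
  k1 = (0.496524, 0.388724)
  predictor → (0.377813, -1.131913)
  k2 = (0.531560, 0.427651)
  → (0.379390, -1.130161)
(p(0.18), q(0.18)) ≈ (0.3794, -1.1302)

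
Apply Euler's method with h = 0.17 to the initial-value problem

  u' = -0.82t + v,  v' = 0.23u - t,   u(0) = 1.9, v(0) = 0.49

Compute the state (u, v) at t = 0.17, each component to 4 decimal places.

1.9833, 0.5643

Euler on (u,v): u_{n+1} = u_n + h·u', v_{n+1} = v_n + h·v'.
0.000000: (1.900000, 0.490000); f=(0.490000, 0.437000) → (1.983300, 0.564290)
(u(0.17), v(0.17)) ≈ (1.9833, 0.5643)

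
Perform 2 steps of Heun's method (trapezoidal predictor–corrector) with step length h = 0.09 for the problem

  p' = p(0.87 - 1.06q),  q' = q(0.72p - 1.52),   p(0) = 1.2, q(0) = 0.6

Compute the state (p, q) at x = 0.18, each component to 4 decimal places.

1.2597, 0.5351

Heun on (p,q): k1 = f(x_n, state_n); k2 = f(x_n + h, state_n + h·k1); state_{n+1} = state_n + (h/2)·(k1 + k2).
0.000000: (1.200000, 0.600000)
  k1 = (0.280800, -0.393600)
  predictor → (1.225272, 0.564576)
  k2 = (0.332722, -0.360089)
  → (1.227608, 0.566084)
0.090000: (1.227608, 0.566084)
  k1 = (0.331394, -0.360098)
  predictor → (1.257434, 0.533675)
  k2 = (0.382643, -0.328022)
  → (1.259740, 0.535119)
(p(0.18), q(0.18)) ≈ (1.2597, 0.5351)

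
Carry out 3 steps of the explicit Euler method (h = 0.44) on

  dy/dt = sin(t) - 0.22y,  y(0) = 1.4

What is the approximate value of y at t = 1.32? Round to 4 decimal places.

Euler: y_{n+1} = y_n + h·f(t_n, y_n).
t=0.000000, y=1.400000: f=-0.308000 → y ← 1.400000 + 0.44·(-0.308000) = 1.264480
t=0.440000, y=1.264480: f=0.147754 → y ← 1.264480 + 0.44·0.147754 = 1.329492
t=0.880000, y=1.329492: f=0.478251 → y ← 1.329492 + 0.44·0.478251 = 1.539922
y(1.32) ≈ 1.5399

1.5399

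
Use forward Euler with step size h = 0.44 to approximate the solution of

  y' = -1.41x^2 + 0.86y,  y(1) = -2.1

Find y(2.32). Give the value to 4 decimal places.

Euler: y_{n+1} = y_n + h·f(x_n, y_n).
x=1.000000, y=-2.100000: f=-3.216000 → y ← -2.100000 + 0.44·(-3.216000) = -3.515040
x=1.440000, y=-3.515040: f=-5.946710 → y ← -3.515040 + 0.44·(-5.946710) = -6.131593
x=1.880000, y=-6.131593: f=-10.256674 → y ← -6.131593 + 0.44·(-10.256674) = -10.644529
y(2.32) ≈ -10.6445

-10.6445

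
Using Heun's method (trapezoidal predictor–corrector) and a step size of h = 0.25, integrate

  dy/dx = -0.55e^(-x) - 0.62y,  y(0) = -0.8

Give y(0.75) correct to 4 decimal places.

Heun: k1 = f(x_n, y_n); k2 = f(x_n + h, y_n + h·k1); y_{n+1} = y_n + (h/2)·(k1 + k2).
x=0.000000, y=-0.800000:
  k1 = f(0.000000, -0.800000) = -0.054000
  k2 = f(0.250000, -0.813500) = 0.076030
  y ← -0.800000 + (0.25/2)·(-0.054000 + 0.076030) = -0.797246
x=0.250000, y=-0.797246:
  k1 = f(0.250000, -0.797246) = 0.065952
  k2 = f(0.500000, -0.780758) = 0.150478
  y ← -0.797246 + (0.25/2)·(0.065952 + 0.150478) = -0.770192
x=0.500000, y=-0.770192:
  k1 = f(0.500000, -0.770192) = 0.143927
  k2 = f(0.750000, -0.734211) = 0.195409
  y ← -0.770192 + (0.25/2)·(0.143927 + 0.195409) = -0.727775
y(0.75) ≈ -0.7278

-0.7278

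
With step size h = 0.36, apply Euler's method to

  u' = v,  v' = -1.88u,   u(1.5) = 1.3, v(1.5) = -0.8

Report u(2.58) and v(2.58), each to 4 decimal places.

-0.4441, -2.6404

Euler on (u,v): u_{n+1} = u_n + h·u', v_{n+1} = v_n + h·v'.
1.500000: (1.300000, -0.800000); f=(-0.800000, -2.444000) → (1.012000, -1.679840)
1.860000: (1.012000, -1.679840); f=(-1.679840, -1.902560) → (0.407258, -2.364762)
2.220000: (0.407258, -2.364762); f=(-2.364762, -0.765644) → (-0.444057, -2.640394)
(u(2.58), v(2.58)) ≈ (-0.4441, -2.6404)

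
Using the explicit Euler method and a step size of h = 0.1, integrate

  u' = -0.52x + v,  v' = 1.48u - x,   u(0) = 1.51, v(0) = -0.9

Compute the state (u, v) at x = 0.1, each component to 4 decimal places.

1.4200, -0.6765

Euler on (u,v): u_{n+1} = u_n + h·u', v_{n+1} = v_n + h·v'.
0.000000: (1.510000, -0.900000); f=(-0.900000, 2.234800) → (1.420000, -0.676520)
(u(0.1), v(0.1)) ≈ (1.4200, -0.6765)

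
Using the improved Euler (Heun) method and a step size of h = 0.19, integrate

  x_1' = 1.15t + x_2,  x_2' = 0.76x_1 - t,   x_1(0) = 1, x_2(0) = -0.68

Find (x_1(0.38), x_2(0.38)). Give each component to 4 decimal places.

Heun on (x_1,x_2): k1 = f(t_n, state_n); k2 = f(t_n + h, state_n + h·k1); state_{n+1} = state_n + (h/2)·(k1 + k2).
0.000000: (1.000000, -0.680000)
  k1 = (-0.680000, 0.760000)
  predictor → (0.870800, -0.535600)
  k2 = (-0.317100, 0.471808)
  → (0.905276, -0.562978)
0.190000: (0.905276, -0.562978)
  k1 = (-0.344478, 0.498009)
  predictor → (0.839825, -0.468356)
  k2 = (-0.031356, 0.258267)
  → (0.869571, -0.491132)
(x_1(0.38), x_2(0.38)) ≈ (0.8696, -0.4911)

0.8696, -0.4911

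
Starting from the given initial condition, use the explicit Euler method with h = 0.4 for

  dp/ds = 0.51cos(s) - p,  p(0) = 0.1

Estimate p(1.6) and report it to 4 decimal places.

Euler: p_{n+1} = p_n + h·f(s_n, p_n).
s=0.000000, p=0.100000: f=0.410000 → p ← 0.100000 + 0.4·0.410000 = 0.264000
s=0.400000, p=0.264000: f=0.205741 → p ← 0.264000 + 0.4·0.205741 = 0.346296
s=0.800000, p=0.346296: f=0.009024 → p ← 0.346296 + 0.4·0.009024 = 0.349906
s=1.200000, p=0.349906: f=-0.165104 → p ← 0.349906 + 0.4·(-0.165104) = 0.283865
p(1.6) ≈ 0.2839

0.2839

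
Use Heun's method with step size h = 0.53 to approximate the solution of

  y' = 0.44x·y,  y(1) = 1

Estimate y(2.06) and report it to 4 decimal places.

2.0106

Heun: k1 = f(x_n, y_n); k2 = f(x_n + h, y_n + h·k1); y_{n+1} = y_n + (h/2)·(k1 + k2).
x=1.000000, y=1.000000:
  k1 = f(1.000000, 1.000000) = 0.440000
  k2 = f(1.530000, 1.233200) = 0.830190
  y ← 1.000000 + (0.53/2)·(0.440000 + 0.830190) = 1.336600
x=1.530000, y=1.336600:
  k1 = f(1.530000, 1.336600) = 0.899799
  k2 = f(2.060000, 1.813494) = 1.643751
  y ← 1.336600 + (0.53/2)·(0.899799 + 1.643751) = 2.010641
y(2.06) ≈ 2.0106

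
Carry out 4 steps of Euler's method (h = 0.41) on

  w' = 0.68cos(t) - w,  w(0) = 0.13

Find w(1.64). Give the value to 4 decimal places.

0.3674

Euler: w_{n+1} = w_n + h·f(t_n, w_n).
t=0.000000, w=0.130000: f=0.550000 → w ← 0.130000 + 0.41·0.550000 = 0.355500
t=0.410000, w=0.355500: f=0.268142 → w ← 0.355500 + 0.41·0.268142 = 0.465438
t=0.820000, w=0.465438: f=-0.001528 → w ← 0.465438 + 0.41·(-0.001528) = 0.464812
t=1.230000, w=0.464812: f=-0.237530 → w ← 0.464812 + 0.41·(-0.237530) = 0.367424
w(1.64) ≈ 0.3674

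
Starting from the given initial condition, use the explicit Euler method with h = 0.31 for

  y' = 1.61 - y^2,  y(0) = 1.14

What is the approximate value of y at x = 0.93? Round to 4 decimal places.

Euler: y_{n+1} = y_n + h·f(x_n, y_n).
x=0.000000, y=1.140000: f=0.310400 → y ← 1.140000 + 0.31·0.310400 = 1.236224
x=0.310000, y=1.236224: f=0.081750 → y ← 1.236224 + 0.31·0.081750 = 1.261567
x=0.620000, y=1.261567: f=0.018450 → y ← 1.261567 + 0.31·0.018450 = 1.267286
y(0.93) ≈ 1.2673

1.2673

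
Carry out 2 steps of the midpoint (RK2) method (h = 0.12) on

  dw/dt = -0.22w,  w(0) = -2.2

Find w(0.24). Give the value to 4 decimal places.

-2.0869

Midpoint: k1 = f(t_n, w_n); k2 = f(t_n + h/2, w_n + (h/2)·k1); w_{n+1} = w_n + h·k2.
t=0.000000, w=-2.200000:
  k1 = f(0.000000, -2.200000) = 0.484000
  k2 = f(0.060000, -2.170960) = 0.477611
  w ← -2.200000 + 0.12·0.477611 = -2.142687
t=0.120000, w=-2.142687:
  k1 = f(0.120000, -2.142687) = 0.471391
  k2 = f(0.180000, -2.114403) = 0.465169
  w ← -2.142687 + 0.12·0.465169 = -2.086866
w(0.24) ≈ -2.0869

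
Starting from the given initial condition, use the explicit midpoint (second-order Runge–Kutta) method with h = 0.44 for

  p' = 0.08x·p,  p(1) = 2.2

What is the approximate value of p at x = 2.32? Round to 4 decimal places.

2.6196

Midpoint: k1 = f(x_n, p_n); k2 = f(x_n + h/2, p_n + (h/2)·k1); p_{n+1} = p_n + h·k2.
x=1.000000, p=2.200000:
  k1 = f(1.000000, 2.200000) = 0.176000
  k2 = f(1.220000, 2.238720) = 0.218499
  p ← 2.200000 + 0.44·0.218499 = 2.296140
x=1.440000, p=2.296140:
  k1 = f(1.440000, 2.296140) = 0.264515
  k2 = f(1.660000, 2.354333) = 0.312655
  p ← 2.296140 + 0.44·0.312655 = 2.433708
x=1.880000, p=2.433708:
  k1 = f(1.880000, 2.433708) = 0.366030
  k2 = f(2.100000, 2.514235) = 0.422391
  p ← 2.433708 + 0.44·0.422391 = 2.619560
p(2.32) ≈ 2.6196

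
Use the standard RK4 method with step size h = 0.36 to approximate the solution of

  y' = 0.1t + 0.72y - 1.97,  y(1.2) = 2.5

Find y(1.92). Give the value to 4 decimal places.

RK4: k1 = f(t_n, y_n); k2 = f(t_n + h/2, y_n + (h/2)·k1); k3 = f(t_n + h/2, y_n + (h/2)·k2); k4 = f(t_n + h, y_n + h·k3); y_{n+1} = y_n + (h/6)·(k1 + 2k2 + 2k3 + k4).
t=1.200000, y=2.500000:
  k1 = f(1.200000, 2.500000) = -0.050000
  k2 = f(1.380000, 2.491000) = -0.038480
  k3 = f(1.380000, 2.493074) = -0.036987
  k4 = f(1.560000, 2.486685) = -0.023587
  y ← 2.500000 + (0.36/6)·(k1 + 2k2 + 2k3 + k4) = 2.486529
t=1.560000, y=2.486529:
  k1 = f(1.560000, 2.486529) = -0.023699
  k2 = f(1.740000, 2.482263) = -0.008771
  k3 = f(1.740000, 2.484950) = -0.006836
  k4 = f(1.920000, 2.484068) = 0.010529
  y ← 2.486529 + (0.36/6)·(k1 + 2k2 + 2k3 + k4) = 2.483866
y(1.92) ≈ 2.4839

2.4839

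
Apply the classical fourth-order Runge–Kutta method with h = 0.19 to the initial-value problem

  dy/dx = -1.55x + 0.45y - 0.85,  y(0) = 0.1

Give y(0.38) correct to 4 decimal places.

RK4: k1 = f(x_n, y_n); k2 = f(x_n + h/2, y_n + (h/2)·k1); k3 = f(x_n + h/2, y_n + (h/2)·k2); k4 = f(x_n + h, y_n + h·k3); y_{n+1} = y_n + (h/6)·(k1 + 2k2 + 2k3 + k4).
x=0.000000, y=0.100000:
  k1 = f(0.000000, 0.100000) = -0.805000
  k2 = f(0.095000, 0.023525) = -0.986664
  k3 = f(0.095000, 0.006267) = -0.994430
  k4 = f(0.190000, -0.088942) = -1.184524
  y ← 0.100000 + (0.19/6)·(k1 + 2k2 + 2k3 + k4) = -0.088471
x=0.190000, y=-0.088471:
  k1 = f(0.190000, -0.088471) = -1.184312
  k2 = f(0.285000, -0.200980) = -1.382191
  k3 = f(0.285000, -0.219779) = -1.390651
  k4 = f(0.380000, -0.352694) = -1.597713
  y ← -0.088471 + (0.19/6)·(k1 + 2k2 + 2k3 + k4) = -0.352182
y(0.38) ≈ -0.3522

-0.3522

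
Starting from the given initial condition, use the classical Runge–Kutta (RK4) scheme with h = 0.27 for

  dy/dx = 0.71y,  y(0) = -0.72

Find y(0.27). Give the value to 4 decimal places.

RK4: k1 = f(x_n, y_n); k2 = f(x_n + h/2, y_n + (h/2)·k1); k3 = f(x_n + h/2, y_n + (h/2)·k2); k4 = f(x_n + h, y_n + h·k3); y_{n+1} = y_n + (h/6)·(k1 + 2k2 + 2k3 + k4).
x=0.000000, y=-0.720000:
  k1 = f(0.000000, -0.720000) = -0.511200
  k2 = f(0.135000, -0.789012) = -0.560199
  k3 = f(0.135000, -0.795627) = -0.564895
  k4 = f(0.270000, -0.872522) = -0.619490
  y ← -0.720000 + (0.27/6)·(k1 + 2k2 + 2k3 + k4) = -0.872139
y(0.27) ≈ -0.8721

-0.8721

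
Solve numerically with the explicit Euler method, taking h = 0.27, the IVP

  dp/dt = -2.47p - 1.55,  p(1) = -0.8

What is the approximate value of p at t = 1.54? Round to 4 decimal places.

-0.6467

Euler: p_{n+1} = p_n + h·f(t_n, p_n).
t=1.000000, p=-0.800000: f=0.426000 → p ← -0.800000 + 0.27·0.426000 = -0.684980
t=1.270000, p=-0.684980: f=0.141901 → p ← -0.684980 + 0.27·0.141901 = -0.646667
p(1.54) ≈ -0.6467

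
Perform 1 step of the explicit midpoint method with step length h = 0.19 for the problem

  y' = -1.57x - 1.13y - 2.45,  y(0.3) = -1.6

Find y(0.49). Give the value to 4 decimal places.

Midpoint: k1 = f(x_n, y_n); k2 = f(x_n + h/2, y_n + (h/2)·k1); y_{n+1} = y_n + h·k2.
x=0.300000, y=-1.600000:
  k1 = f(0.300000, -1.600000) = -1.113000
  k2 = f(0.395000, -1.705735) = -1.142669
  y ← -1.600000 + 0.19·(-1.142669) = -1.817107
y(0.49) ≈ -1.8171

-1.8171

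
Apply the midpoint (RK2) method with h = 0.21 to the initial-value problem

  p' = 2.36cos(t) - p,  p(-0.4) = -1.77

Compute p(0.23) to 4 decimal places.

Midpoint: k1 = f(t_n, p_n); k2 = f(t_n + h/2, p_n + (h/2)·k1); p_{n+1} = p_n + h·k2.
t=-0.400000, p=-1.770000:
  k1 = f(-0.400000, -1.770000) = 3.943704
  k2 = f(-0.295000, -1.355911) = 3.613964
  p ← -1.770000 + 0.21·3.613964 = -1.011068
t=-0.190000, p=-1.011068:
  k1 = f(-0.190000, -1.011068) = 3.328598
  k2 = f(-0.085000, -0.661565) = 3.013044
  p ← -1.011068 + 0.21·3.013044 = -0.378328
t=0.020000, p=-0.378328:
  k1 = f(0.020000, -0.378328) = 2.737856
  k2 = f(0.125000, -0.090853) = 2.432440
  p ← -0.378328 + 0.21·2.432440 = 0.132484
p(0.23) ≈ 0.1325

0.1325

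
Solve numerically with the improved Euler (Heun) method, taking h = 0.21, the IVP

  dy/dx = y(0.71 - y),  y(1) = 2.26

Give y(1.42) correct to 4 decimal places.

1.4717

Heun: k1 = f(x_n, y_n); k2 = f(x_n + h, y_n + h·k1); y_{n+1} = y_n + (h/2)·(k1 + k2).
x=1.000000, y=2.260000:
  k1 = f(1.000000, 2.260000) = -3.503000
  k2 = f(1.210000, 1.524370) = -1.241401
  y ← 2.260000 + (0.21/2)·(-3.503000 + (-1.241401)) = 1.761838
x=1.210000, y=1.761838:
  k1 = f(1.210000, 1.761838) = -1.853168
  k2 = f(1.420000, 1.372673) = -0.909633
  y ← 1.761838 + (0.21/2)·(-1.853168 + (-0.909633)) = 1.471744
y(1.42) ≈ 1.4717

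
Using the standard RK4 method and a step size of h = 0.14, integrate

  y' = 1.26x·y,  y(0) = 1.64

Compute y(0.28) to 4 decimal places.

RK4: k1 = f(x_n, y_n); k2 = f(x_n + h/2, y_n + (h/2)·k1); k3 = f(x_n + h/2, y_n + (h/2)·k2); k4 = f(x_n + h, y_n + h·k3); y_{n+1} = y_n + (h/6)·(k1 + 2k2 + 2k3 + k4).
x=0.000000, y=1.640000:
  k1 = f(0.000000, 1.640000) = 0.000000
  k2 = f(0.070000, 1.640000) = 0.144648
  k3 = f(0.070000, 1.650125) = 0.145541
  k4 = f(0.140000, 1.660376) = 0.292890
  y ← 1.640000 + (0.14/6)·(k1 + 2k2 + 2k3 + k4) = 1.660376
x=0.140000, y=1.660376:
  k1 = f(0.140000, 1.660376) = 0.292890
  k2 = f(0.210000, 1.680879) = 0.444760
  k3 = f(0.210000, 1.691509) = 0.447573
  k4 = f(0.280000, 1.723037) = 0.607887
  y ← 1.660376 + (0.14/6)·(k1 + 2k2 + 2k3 + k4) = 1.723037
y(0.28) ≈ 1.7230

1.7230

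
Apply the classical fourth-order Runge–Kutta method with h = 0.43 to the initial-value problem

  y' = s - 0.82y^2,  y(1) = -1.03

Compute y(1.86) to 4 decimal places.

RK4: k1 = f(s_n, y_n); k2 = f(s_n + h/2, y_n + (h/2)·k1); k3 = f(s_n + h/2, y_n + (h/2)·k2); k4 = f(s_n + h, y_n + h·k3); y_{n+1} = y_n + (h/6)·(k1 + 2k2 + 2k3 + k4).
s=1.000000, y=-1.030000:
  k1 = f(1.000000, -1.030000) = 0.130062
  k2 = f(1.215000, -1.002037) = 0.391656
  k3 = f(1.215000, -0.945794) = 0.481489
  k4 = f(1.430000, -0.822960) = 0.874644
  y ← -1.030000 + (0.43/6)·(k1 + 2k2 + 2k3 + k4) = -0.832845
s=1.430000, y=-0.832845:
  k1 = f(1.430000, -0.832845) = 0.861222
  k2 = f(1.645000, -0.647682) = 1.301016
  k3 = f(1.645000, -0.553127) = 1.394122
  k4 = f(1.860000, -0.233373) = 1.815340
  y ← -0.832845 + (0.43/6)·(k1 + 2k2 + 2k3 + k4) = -0.254722
y(1.86) ≈ -0.2547

-0.2547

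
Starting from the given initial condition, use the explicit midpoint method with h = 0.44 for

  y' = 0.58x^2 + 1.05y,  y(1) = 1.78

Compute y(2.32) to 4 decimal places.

Midpoint: k1 = f(x_n, y_n); k2 = f(x_n + h/2, y_n + (h/2)·k1); y_{n+1} = y_n + h·k2.
x=1.000000, y=1.780000:
  k1 = f(1.000000, 1.780000) = 2.449000
  k2 = f(1.220000, 2.318780) = 3.297991
  y ← 1.780000 + 0.44·3.297991 = 3.231116
x=1.440000, y=3.231116:
  k1 = f(1.440000, 3.231116) = 4.595360
  k2 = f(1.660000, 4.242095) = 6.052448
  y ← 3.231116 + 0.44·6.052448 = 5.894193
x=1.880000, y=5.894193:
  k1 = f(1.880000, 5.894193) = 8.238855
  k2 = f(2.100000, 7.706741) = 10.649878
  y ← 5.894193 + 0.44·10.649878 = 10.580140
y(2.32) ≈ 10.5801

10.5801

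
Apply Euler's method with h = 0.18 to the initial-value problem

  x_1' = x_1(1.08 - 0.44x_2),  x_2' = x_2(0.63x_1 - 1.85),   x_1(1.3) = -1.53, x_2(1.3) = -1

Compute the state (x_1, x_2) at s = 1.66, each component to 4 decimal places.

Euler on (x_1,x_2): x_1_{n+1} = x_1_n + h·x_1', x_2_{n+1} = x_2_n + h·x_2'.
1.300000: (-1.530000, -1.000000); f=(-2.325600, 2.813900) → (-1.948608, -0.493498)
1.480000: (-1.948608, -0.493498); f=(-2.527616, 1.518801) → (-2.403579, -0.220114)
(x_1(1.66), x_2(1.66)) ≈ (-2.4036, -0.2201)

-2.4036, -0.2201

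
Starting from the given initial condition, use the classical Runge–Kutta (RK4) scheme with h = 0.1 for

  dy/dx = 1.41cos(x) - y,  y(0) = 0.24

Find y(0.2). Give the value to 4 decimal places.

0.4503

RK4: k1 = f(x_n, y_n); k2 = f(x_n + h/2, y_n + (h/2)·k1); k3 = f(x_n + h/2, y_n + (h/2)·k2); k4 = f(x_n + h, y_n + h·k3); y_{n+1} = y_n + (h/6)·(k1 + 2k2 + 2k3 + k4).
x=0.000000, y=0.240000:
  k1 = f(0.000000, 0.240000) = 1.170000
  k2 = f(0.050000, 0.298500) = 1.109738
  k3 = f(0.050000, 0.295487) = 1.112751
  k4 = f(0.100000, 0.351275) = 1.051681
  y ← 0.240000 + (0.1/6)·(k1 + 2k2 + 2k3 + k4) = 0.351111
x=0.100000, y=0.351111:
  k1 = f(0.100000, 0.351111) = 1.051845
  k2 = f(0.150000, 0.403703) = 0.990464
  k3 = f(0.150000, 0.400634) = 0.993533
  k4 = f(0.200000, 0.450464) = 0.931430
  y ← 0.351111 + (0.1/6)·(k1 + 2k2 + 2k3 + k4) = 0.450299
y(0.2) ≈ 0.4503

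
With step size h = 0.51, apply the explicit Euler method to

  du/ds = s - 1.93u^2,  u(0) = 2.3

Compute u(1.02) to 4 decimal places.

Euler: u_{n+1} = u_n + h·f(s_n, u_n).
s=0.000000, u=2.300000: f=-10.209700 → u ← 2.300000 + 0.51·(-10.209700) = -2.906947
s=0.510000, u=-2.906947: f=-15.799158 → u ← -2.906947 + 0.51·(-15.799158) = -10.964518
u(1.02) ≈ -10.9645

-10.9645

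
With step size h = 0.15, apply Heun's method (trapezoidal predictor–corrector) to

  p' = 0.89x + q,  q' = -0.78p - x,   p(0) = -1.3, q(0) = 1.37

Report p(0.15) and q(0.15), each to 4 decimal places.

-1.0731, 1.4988

Heun on (p,q): k1 = f(x_n, state_n); k2 = f(x_n + h, state_n + h·k1); state_{n+1} = state_n + (h/2)·(k1 + k2).
0.000000: (-1.300000, 1.370000)
  k1 = (1.370000, 1.014000)
  predictor → (-1.094500, 1.522100)
  k2 = (1.655600, 0.703710)
  → (-1.073080, 1.498828)
(p(0.15), q(0.15)) ≈ (-1.0731, 1.4988)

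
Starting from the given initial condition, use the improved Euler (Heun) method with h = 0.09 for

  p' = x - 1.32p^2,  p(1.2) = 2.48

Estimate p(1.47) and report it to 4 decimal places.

Heun: k1 = f(x_n, p_n); k2 = f(x_n + h, p_n + h·k1); p_{n+1} = p_n + (h/2)·(k1 + k2).
x=1.200000, p=2.480000:
  k1 = f(1.200000, 2.480000) = -6.918528
  k2 = f(1.290000, 1.857332) = -3.263583
  p ← 2.480000 + (0.09/2)·(-6.918528 + (-3.263583)) = 2.021805
x=1.290000, p=2.021805:
  k1 = f(1.290000, 2.021805) = -4.105758
  k2 = f(1.380000, 1.652287) = -2.223668
  p ← 2.021805 + (0.09/2)·(-4.105758 + (-2.223668)) = 1.736981
x=1.380000, p=1.736981:
  k1 = f(1.380000, 1.736981) = -2.602575
  k2 = f(1.470000, 1.502749) = -1.510896
  p ← 1.736981 + (0.09/2)·(-2.602575 + (-1.510896)) = 1.551875
p(1.47) ≈ 1.5519

1.5519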